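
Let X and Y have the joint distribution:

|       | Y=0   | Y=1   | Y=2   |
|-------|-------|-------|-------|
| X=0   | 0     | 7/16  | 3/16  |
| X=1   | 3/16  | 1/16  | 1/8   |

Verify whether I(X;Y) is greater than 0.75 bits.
Marginal P(X) (row sums):
  P(X=0) = 0 + 7/16 + 3/16 = 5/8
  P(X=1) = 3/16 + 1/16 + 1/8 = 3/8
Marginal P(Y) (column sums):
  P(Y=0) = 0 + 3/16 = 3/16
  P(Y=1) = 7/16 + 1/16 = 1/2
  P(Y=2) = 3/16 + 1/8 = 5/16

H(X) = -[(5/8)·log₂(5/8) + (3/8)·log₂(3/8)]
  = 0.4238 + 0.5306
  = 0.9544 bits
H(Y) = -[(3/16)·log₂(3/16) + (1/2)·log₂(1/2) + (5/16)·log₂(5/16)]
  = 0.4528 + 0.5000 + 0.5244
  = 1.4772 bits
H(X,Y) = -[(7/16)·log₂(7/16) + (3/16)·log₂(3/16) + (3/16)·log₂(3/16) + (1/16)·log₂(1/16) + (1/8)·log₂(1/8)]
  = 0.5218 + 0.4528 + 0.4528 + 0.2500 + 0.3750
  = 2.0524 bits

I(X;Y) = H(X) + H(Y) - H(X,Y)
  = 0.9544 + 1.4772 - 2.0524
  = 0.3792 bits

No. I(X;Y) = 0.3792 bits, which is ≤ 0.75 bits.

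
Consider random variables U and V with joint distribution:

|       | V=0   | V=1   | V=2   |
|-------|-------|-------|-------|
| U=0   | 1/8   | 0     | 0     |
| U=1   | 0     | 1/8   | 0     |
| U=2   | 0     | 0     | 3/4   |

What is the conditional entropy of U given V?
Marginal P(V) (column sums):
  P(V=0) = 1/8 + 0 + 0 = 1/8
  P(V=1) = 0 + 1/8 + 0 = 1/8
  P(V=2) = 0 + 0 + 3/4 = 3/4

H(U|V) = -Σ P(U,V)·log₂ P(U|V), where P(U|V) = P(U,V) / P(V)
  (cells with P(U,V) = 0 contribute 0)
  (U=0,V=0): P(U|V) = (1/8)/(1/8) = 1;  -(1/8)·log₂(1) = 0.0000
  (U=1,V=1): P(U|V) = (1/8)/(1/8) = 1;  -(1/8)·log₂(1) = 0.0000
  (U=2,V=2): P(U|V) = (3/4)/(3/4) = 1;  -(3/4)·log₂(1) = 0.0000
H(U|V) = 0.0000 + 0.0000 + 0.0000
  = 0.0000 bits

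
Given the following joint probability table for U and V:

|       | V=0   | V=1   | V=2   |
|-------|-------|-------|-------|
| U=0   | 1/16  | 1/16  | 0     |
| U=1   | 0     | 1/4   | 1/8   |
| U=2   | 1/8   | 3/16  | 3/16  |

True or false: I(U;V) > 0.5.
Marginal P(U) (row sums):
  P(U=0) = 1/16 + 1/16 + 0 = 1/8
  P(U=1) = 0 + 1/4 + 1/8 = 3/8
  P(U=2) = 1/8 + 3/16 + 3/16 = 1/2
Marginal P(V) (column sums):
  P(V=0) = 1/16 + 0 + 1/8 = 3/16
  P(V=1) = 1/16 + 1/4 + 3/16 = 1/2
  P(V=2) = 0 + 1/8 + 3/16 = 5/16

H(U) = -[(1/8)·log₂(1/8) + (3/8)·log₂(3/8) + (1/2)·log₂(1/2)]
  = 0.3750 + 0.5306 + 0.5000
  = 1.4056 bits
H(V) = -[(3/16)·log₂(3/16) + (1/2)·log₂(1/2) + (5/16)·log₂(5/16)]
  = 0.4528 + 0.5000 + 0.5244
  = 1.4772 bits
H(U,V) = -[(1/16)·log₂(1/16) + (1/16)·log₂(1/16) + (1/4)·log₂(1/4) + (1/8)·log₂(1/8) + (1/8)·log₂(1/8) + (3/16)·log₂(3/16) + (3/16)·log₂(3/16)]
  = 0.2500 + 0.2500 + 0.5000 + 0.3750 + 0.3750 + 0.4528 + 0.4528
  = 2.6556 bits

I(U;V) = H(U) + H(V) - H(U,V)
  = 1.4056 + 1.4772 - 2.6556
  = 0.2272 bits

False. I(U;V) = 0.2272 bits, which is ≤ 0.5 bits.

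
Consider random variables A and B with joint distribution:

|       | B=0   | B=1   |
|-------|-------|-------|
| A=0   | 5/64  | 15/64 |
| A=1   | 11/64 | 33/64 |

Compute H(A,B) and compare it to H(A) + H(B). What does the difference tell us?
Marginal P(A) (row sums):
  P(A=0) = 5/64 + 15/64 = 5/16
  P(A=1) = 11/64 + 33/64 = 11/16
Marginal P(B) (column sums):
  P(B=0) = 5/64 + 11/64 = 1/4
  P(B=1) = 15/64 + 33/64 = 3/4

H(A,B) = -[(5/64)·log₂(5/64) + (15/64)·log₂(15/64) + (11/64)·log₂(11/64) + (33/64)·log₂(33/64)]
  = 0.2873 + 0.4906 + 0.4367 + 0.4927
  = 1.7073 bits
H(A) = -[(5/16)·log₂(5/16) + (11/16)·log₂(11/16)]
  = 0.5244 + 0.3716
  = 0.8960 bits
H(B) = -[(1/4)·log₂(1/4) + (3/4)·log₂(3/4)]
  = 0.5000 + 0.3113
  = 0.8113 bits

H(A) + H(B) = 0.8960 + 0.8113 = 1.7073 bits
Difference: H(A) + H(B) - H(A,B) = 1.7073 - 1.7073 = 0.0000 bits = I(A;B)

The difference is the mutual information; it is 0 here, so A and B are independent (the joint entropy equals the sum of the marginal entropies).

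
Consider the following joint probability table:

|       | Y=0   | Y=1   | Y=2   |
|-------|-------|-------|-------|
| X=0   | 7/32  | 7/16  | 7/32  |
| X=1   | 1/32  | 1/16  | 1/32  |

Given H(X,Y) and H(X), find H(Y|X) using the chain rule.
From the chain rule: H(X,Y) = H(X) + H(Y|X)
Therefore: H(Y|X) = H(X,Y) - H(X)

H(X,Y) = -[(7/32)·log₂(7/32) + (7/16)·log₂(7/16) + (7/32)·log₂(7/32) + (1/32)·log₂(1/32) + (1/16)·log₂(1/16) + (1/32)·log₂(1/32)]
  = 0.4796 + 0.5218 + 0.4796 + 0.1563 + 0.2500 + 0.1563
  = 2.0436 bits
Marginal P(X) (row sums):
  P(X=0) = 7/32 + 7/16 + 7/32 = 7/8
  P(X=1) = 1/32 + 1/16 + 1/32 = 1/8
H(X) = -[(7/8)·log₂(7/8) + (1/8)·log₂(1/8)]
  = 0.1686 + 0.3750
  = 0.5436 bits

H(Y|X) = 2.0436 - 0.5436 = 1.5000 bits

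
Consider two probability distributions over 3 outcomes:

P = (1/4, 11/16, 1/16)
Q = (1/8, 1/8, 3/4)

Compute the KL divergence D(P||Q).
D(P||Q) = Σ P(i) log₂(P(i)/Q(i))
  i=0: (1/4) × log₂((1/4)/(1/8)) = (1/4) × log₂(2) = 0.2500
  i=1: (11/16) × log₂((11/16)/(1/8)) = (11/16) × log₂(11/2) = 1.6909
  i=2: (1/16) × log₂((1/16)/(3/4)) = (1/16) × log₂(1/12) = -0.2241
D(P||Q) = 0.2500 + 1.6909 - 0.2241
  = 1.7168 bits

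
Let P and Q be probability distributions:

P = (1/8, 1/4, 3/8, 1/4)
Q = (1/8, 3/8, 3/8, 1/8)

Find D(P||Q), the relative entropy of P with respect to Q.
D(P||Q) = Σ P(i) log₂(P(i)/Q(i))
  i=0: (1/8) × log₂((1/8)/(1/8)) = (1/8) × log₂(1) = 0.0000
  i=1: (1/4) × log₂((1/4)/(3/8)) = (1/4) × log₂(2/3) = -0.1462
  i=2: (3/8) × log₂((3/8)/(3/8)) = (3/8) × log₂(1) = 0.0000
  i=3: (1/4) × log₂((1/4)/(1/8)) = (1/4) × log₂(2) = 0.2500
D(P||Q) = 0.0000 - 0.1462 + 0.0000 + 0.2500
  = 0.1038 bits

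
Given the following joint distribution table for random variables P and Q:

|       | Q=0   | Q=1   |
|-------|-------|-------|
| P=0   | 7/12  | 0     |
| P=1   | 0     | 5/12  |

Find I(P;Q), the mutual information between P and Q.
Marginal P(P) (row sums):
  P(P=0) = 7/12 + 0 = 7/12
  P(P=1) = 0 + 5/12 = 5/12
Marginal P(Q) (column sums):
  P(Q=0) = 7/12 + 0 = 7/12
  P(Q=1) = 0 + 5/12 = 5/12

H(P) = -[(7/12)·log₂(7/12) + (5/12)·log₂(5/12)]
  = 0.4536 + 0.5263
  = 0.9799 bits
H(Q) = -[(7/12)·log₂(7/12) + (5/12)·log₂(5/12)]
  = 0.4536 + 0.5263
  = 0.9799 bits
H(P,Q) = -[(7/12)·log₂(7/12) + (5/12)·log₂(5/12)]
  = 0.4536 + 0.5263
  = 0.9799 bits

I(P;Q) = H(P) + H(Q) - H(P,Q)
  = 0.9799 + 0.9799 - 0.9799
  = 0.9799 bits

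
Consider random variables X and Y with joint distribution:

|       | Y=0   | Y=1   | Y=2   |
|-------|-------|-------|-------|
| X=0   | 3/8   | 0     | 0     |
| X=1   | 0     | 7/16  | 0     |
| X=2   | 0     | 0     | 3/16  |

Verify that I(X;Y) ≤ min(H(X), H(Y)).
Marginal P(X) (row sums):
  P(X=0) = 3/8 + 0 + 0 = 3/8
  P(X=1) = 0 + 7/16 + 0 = 7/16
  P(X=2) = 0 + 0 + 3/16 = 3/16
Marginal P(Y) (column sums):
  P(Y=0) = 3/8 + 0 + 0 = 3/8
  P(Y=1) = 0 + 7/16 + 0 = 7/16
  P(Y=2) = 0 + 0 + 3/16 = 3/16

H(X) = -[(3/8)·log₂(3/8) + (7/16)·log₂(7/16) + (3/16)·log₂(3/16)]
  = 0.5306 + 0.5218 + 0.4528
  = 1.5052 bits
H(Y) = -[(3/8)·log₂(3/8) + (7/16)·log₂(7/16) + (3/16)·log₂(3/16)]
  = 0.5306 + 0.5218 + 0.4528
  = 1.5052 bits
H(X,Y) = -[(3/8)·log₂(3/8) + (7/16)·log₂(7/16) + (3/16)·log₂(3/16)]
  = 0.5306 + 0.5218 + 0.4528
  = 1.5052 bits

I(X;Y) = H(X) + H(Y) - H(X,Y)
  = 1.5052 + 1.5052 - 1.5052
  = 1.5052 bits

min(H(X), H(Y)) = min(1.5052, 1.5052) = 1.5052 bits
Since 1.5052 ≤ 1.5052, the bound is satisfied ✓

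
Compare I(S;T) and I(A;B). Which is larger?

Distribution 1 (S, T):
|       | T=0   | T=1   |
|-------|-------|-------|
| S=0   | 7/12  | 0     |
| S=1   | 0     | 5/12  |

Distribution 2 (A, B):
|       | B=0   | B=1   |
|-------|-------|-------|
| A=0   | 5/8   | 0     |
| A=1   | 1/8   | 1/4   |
Distribution 1 (S, T):
Marginal P(S) (row sums):
  P(S=0) = 7/12 + 0 = 7/12
  P(S=1) = 0 + 5/12 = 5/12
Marginal P(T) (column sums):
  P(T=0) = 7/12 + 0 = 7/12
  P(T=1) = 0 + 5/12 = 5/12

H(S) = -[(7/12)·log₂(7/12) + (5/12)·log₂(5/12)]
  = 0.4536 + 0.5263
  = 0.9799 bits
H(T) = -[(7/12)·log₂(7/12) + (5/12)·log₂(5/12)]
  = 0.4536 + 0.5263
  = 0.9799 bits
H(S,T) = -[(7/12)·log₂(7/12) + (5/12)·log₂(5/12)]
  = 0.4536 + 0.5263
  = 0.9799 bits

I(S;T) = H(S) + H(T) - H(S,T)
  = 0.9799 + 0.9799 - 0.9799
  = 0.9799 bits

Distribution 2 (A, B):
Marginal P(A) (row sums):
  P(A=0) = 5/8 + 0 = 5/8
  P(A=1) = 1/8 + 1/4 = 3/8
Marginal P(B) (column sums):
  P(B=0) = 5/8 + 1/8 = 3/4
  P(B=1) = 0 + 1/4 = 1/4

H(A) = -[(5/8)·log₂(5/8) + (3/8)·log₂(3/8)]
  = 0.4238 + 0.5306
  = 0.9544 bits
H(B) = -[(3/4)·log₂(3/4) + (1/4)·log₂(1/4)]
  = 0.3113 + 0.5000
  = 0.8113 bits
H(A,B) = -[(5/8)·log₂(5/8) + (1/8)·log₂(1/8) + (1/4)·log₂(1/4)]
  = 0.4238 + 0.3750 + 0.5000
  = 1.2988 bits

I(A;B) = H(A) + H(B) - H(A,B)
  = 0.9544 + 0.8113 - 1.2988
  = 0.4669 bits

I(S;T) = 0.9799 bits > I(A;B) = 0.4669 bits, so (S, T) has the higher mutual information (stronger dependence).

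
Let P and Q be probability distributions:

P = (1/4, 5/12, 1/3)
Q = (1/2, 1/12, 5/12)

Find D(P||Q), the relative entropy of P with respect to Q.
D(P||Q) = Σ P(i) log₂(P(i)/Q(i))
  i=0: (1/4) × log₂((1/4)/(1/2)) = (1/4) × log₂(1/2) = -0.2500
  i=1: (5/12) × log₂((5/12)/(1/12)) = (5/12) × log₂(5) = 0.9675
  i=2: (1/3) × log₂((1/3)/(5/12)) = (1/3) × log₂(4/5) = -0.1073
D(P||Q) = -0.2500 + 0.9675 - 0.1073
  = 0.6102 bits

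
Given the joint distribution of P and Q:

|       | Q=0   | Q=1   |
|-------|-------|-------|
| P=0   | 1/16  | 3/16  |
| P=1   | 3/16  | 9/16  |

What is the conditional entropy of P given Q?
Marginal P(Q) (column sums):
  P(Q=0) = 1/16 + 3/16 = 1/4
  P(Q=1) = 3/16 + 9/16 = 3/4

H(P|Q) = -Σ P(P,Q)·log₂ P(P|Q), where P(P|Q) = P(P,Q) / P(Q)
  (P=0,Q=0): P(P|Q) = (1/16)/(1/4) = 1/4;  -(1/16)·log₂(1/4) = 0.1250
  (P=0,Q=1): P(P|Q) = (3/16)/(3/4) = 1/4;  -(3/16)·log₂(1/4) = 0.3750
  (P=1,Q=0): P(P|Q) = (3/16)/(1/4) = 3/4;  -(3/16)·log₂(3/4) = 0.0778
  (P=1,Q=1): P(P|Q) = (9/16)/(3/4) = 3/4;  -(9/16)·log₂(3/4) = 0.2335
H(P|Q) = 0.1250 + 0.3750 + 0.0778 + 0.2335
  = 0.8113 bits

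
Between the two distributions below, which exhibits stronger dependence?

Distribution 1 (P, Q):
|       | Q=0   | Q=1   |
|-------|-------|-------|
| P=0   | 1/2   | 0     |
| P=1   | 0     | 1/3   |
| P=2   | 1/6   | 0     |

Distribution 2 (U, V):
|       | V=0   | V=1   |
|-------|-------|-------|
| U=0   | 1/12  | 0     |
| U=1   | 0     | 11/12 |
Distribution 1 (P, Q):
Marginal P(P) (row sums):
  P(P=0) = 1/2 + 0 = 1/2
  P(P=1) = 0 + 1/3 = 1/3
  P(P=2) = 1/6 + 0 = 1/6
Marginal P(Q) (column sums):
  P(Q=0) = 1/2 + 0 + 1/6 = 2/3
  P(Q=1) = 0 + 1/3 + 0 = 1/3

H(P) = -[(1/2)·log₂(1/2) + (1/3)·log₂(1/3) + (1/6)·log₂(1/6)]
  = 0.5000 + 0.5283 + 0.4308
  = 1.4591 bits
H(Q) = -[(2/3)·log₂(2/3) + (1/3)·log₂(1/3)]
  = 0.3900 + 0.5283
  = 0.9183 bits
H(P,Q) = -[(1/2)·log₂(1/2) + (1/3)·log₂(1/3) + (1/6)·log₂(1/6)]
  = 0.5000 + 0.5283 + 0.4308
  = 1.4591 bits

I(P;Q) = H(P) + H(Q) - H(P,Q)
  = 1.4591 + 0.9183 - 1.4591
  = 0.9183 bits

Distribution 2 (U, V):
Marginal P(U) (row sums):
  P(U=0) = 1/12 + 0 = 1/12
  P(U=1) = 0 + 11/12 = 11/12
Marginal P(V) (column sums):
  P(V=0) = 1/12 + 0 = 1/12
  P(V=1) = 0 + 11/12 = 11/12

H(U) = -[(1/12)·log₂(1/12) + (11/12)·log₂(11/12)]
  = 0.2987 + 0.1151
  = 0.4138 bits
H(V) = -[(1/12)·log₂(1/12) + (11/12)·log₂(11/12)]
  = 0.2987 + 0.1151
  = 0.4138 bits
H(U,V) = -[(1/12)·log₂(1/12) + (11/12)·log₂(11/12)]
  = 0.2987 + 0.1151
  = 0.4138 bits

I(U;V) = H(U) + H(V) - H(U,V)
  = 0.4138 + 0.4138 - 0.4138
  = 0.4138 bits

I(P;Q) = 0.9183 bits > I(U;V) = 0.4138 bits, so (P, Q) has the higher mutual information (stronger dependence).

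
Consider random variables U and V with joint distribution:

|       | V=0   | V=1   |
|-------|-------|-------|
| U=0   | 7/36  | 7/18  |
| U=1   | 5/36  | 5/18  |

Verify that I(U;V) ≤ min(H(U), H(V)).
Marginal P(U) (row sums):
  P(U=0) = 7/36 + 7/18 = 7/12
  P(U=1) = 5/36 + 5/18 = 5/12
Marginal P(V) (column sums):
  P(V=0) = 7/36 + 5/36 = 1/3
  P(V=1) = 7/18 + 5/18 = 2/3

H(U) = -[(7/12)·log₂(7/12) + (5/12)·log₂(5/12)]
  = 0.4536 + 0.5263
  = 0.9799 bits
H(V) = -[(1/3)·log₂(1/3) + (2/3)·log₂(2/3)]
  = 0.5283 + 0.3900
  = 0.9183 bits
H(U,V) = -[(7/36)·log₂(7/36) + (7/18)·log₂(7/18) + (5/36)·log₂(5/36) + (5/18)·log₂(5/18)]
  = 0.4594 + 0.5299 + 0.3956 + 0.5133
  = 1.8982 bits

I(U;V) = H(U) + H(V) - H(U,V)
  = 0.9799 + 0.9183 - 1.8982
  = 0.0000 bits

min(H(U), H(V)) = min(0.9799, 0.9183) = 0.9183 bits
Since 0.0000 ≤ 0.9183, the bound is satisfied ✓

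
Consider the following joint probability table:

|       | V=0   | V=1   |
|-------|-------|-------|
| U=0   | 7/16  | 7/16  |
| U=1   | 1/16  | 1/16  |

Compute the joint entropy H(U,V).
H(U,V) = -Σ P(U,V) log₂ P(U,V), summed over the non-zero cells:
H(U,V) = -[(7/16)·log₂(7/16) + (7/16)·log₂(7/16) + (1/16)·log₂(1/16) + (1/16)·log₂(1/16)]
  = 0.5218 + 0.5218 + 0.2500 + 0.2500
  = 1.5436 bits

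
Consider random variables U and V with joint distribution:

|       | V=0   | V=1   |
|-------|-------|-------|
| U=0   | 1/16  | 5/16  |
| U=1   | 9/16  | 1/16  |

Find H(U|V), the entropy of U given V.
Marginal P(V) (column sums):
  P(V=0) = 1/16 + 9/16 = 5/8
  P(V=1) = 5/16 + 1/16 = 3/8

H(U|V) = -Σ P(U,V)·log₂ P(U|V), where P(U|V) = P(U,V) / P(V)
  (U=0,V=0): P(U|V) = (1/16)/(5/8) = 1/10;  -(1/16)·log₂(1/10) = 0.2076
  (U=0,V=1): P(U|V) = (5/16)/(3/8) = 5/6;  -(5/16)·log₂(5/6) = 0.0822
  (U=1,V=0): P(U|V) = (9/16)/(5/8) = 9/10;  -(9/16)·log₂(9/10) = 0.0855
  (U=1,V=1): P(U|V) = (1/16)/(3/8) = 1/6;  -(1/16)·log₂(1/6) = 0.1616
H(U|V) = 0.2076 + 0.0822 + 0.0855 + 0.1616
  = 0.5369 bits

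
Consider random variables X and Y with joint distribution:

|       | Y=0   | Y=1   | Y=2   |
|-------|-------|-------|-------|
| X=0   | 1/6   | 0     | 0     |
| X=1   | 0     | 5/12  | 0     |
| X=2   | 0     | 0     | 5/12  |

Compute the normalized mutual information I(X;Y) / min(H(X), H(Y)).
Marginal P(X) (row sums):
  P(X=0) = 1/6 + 0 + 0 = 1/6
  P(X=1) = 0 + 5/12 + 0 = 5/12
  P(X=2) = 0 + 0 + 5/12 = 5/12
Marginal P(Y) (column sums):
  P(Y=0) = 1/6 + 0 + 0 = 1/6
  P(Y=1) = 0 + 5/12 + 0 = 5/12
  P(Y=2) = 0 + 0 + 5/12 = 5/12

H(X) = -[(1/6)·log₂(1/6) + (5/12)·log₂(5/12) + (5/12)·log₂(5/12)]
  = 0.4308 + 0.5263 + 0.5263
  = 1.4834 bits
H(Y) = -[(1/6)·log₂(1/6) + (5/12)·log₂(5/12) + (5/12)·log₂(5/12)]
  = 0.4308 + 0.5263 + 0.5263
  = 1.4834 bits
H(X,Y) = -[(1/6)·log₂(1/6) + (5/12)·log₂(5/12) + (5/12)·log₂(5/12)]
  = 0.4308 + 0.5263 + 0.5263
  = 1.4834 bits

I(X;Y) = H(X) + H(Y) - H(X,Y)
  = 1.4834 + 1.4834 - 1.4834
  = 1.4834 bits

min(H(X), H(Y)) = min(1.4834, 1.4834) = 1.4834 bits
Normalized MI = 1.4834 / 1.4834 = 1.0000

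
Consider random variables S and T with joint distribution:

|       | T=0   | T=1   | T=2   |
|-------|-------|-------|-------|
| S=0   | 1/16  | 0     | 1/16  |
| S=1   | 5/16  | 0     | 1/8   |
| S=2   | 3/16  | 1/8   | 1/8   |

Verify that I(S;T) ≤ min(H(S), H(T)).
Marginal P(S) (row sums):
  P(S=0) = 1/16 + 0 + 1/16 = 1/8
  P(S=1) = 5/16 + 0 + 1/8 = 7/16
  P(S=2) = 3/16 + 1/8 + 1/8 = 7/16
Marginal P(T) (column sums):
  P(T=0) = 1/16 + 5/16 + 3/16 = 9/16
  P(T=1) = 0 + 0 + 1/8 = 1/8
  P(T=2) = 1/16 + 1/8 + 1/8 = 5/16

H(S) = -[(1/8)·log₂(1/8) + (7/16)·log₂(7/16) + (7/16)·log₂(7/16)]
  = 0.3750 + 0.5218 + 0.5218
  = 1.4186 bits
H(T) = -[(9/16)·log₂(9/16) + (1/8)·log₂(1/8) + (5/16)·log₂(5/16)]
  = 0.4669 + 0.3750 + 0.5244
  = 1.3663 bits
H(S,T) = -[(1/16)·log₂(1/16) + (1/16)·log₂(1/16) + (5/16)·log₂(5/16) + (1/8)·log₂(1/8) + (3/16)·log₂(3/16) + (1/8)·log₂(1/8) + (1/8)·log₂(1/8)]
  = 0.2500 + 0.2500 + 0.5244 + 0.3750 + 0.4528 + 0.3750 + 0.3750
  = 2.6022 bits

I(S;T) = H(S) + H(T) - H(S,T)
  = 1.4186 + 1.3663 - 2.6022
  = 0.1827 bits

min(H(S), H(T)) = min(1.4186, 1.3663) = 1.3663 bits
Since 0.1827 ≤ 1.3663, the bound is satisfied ✓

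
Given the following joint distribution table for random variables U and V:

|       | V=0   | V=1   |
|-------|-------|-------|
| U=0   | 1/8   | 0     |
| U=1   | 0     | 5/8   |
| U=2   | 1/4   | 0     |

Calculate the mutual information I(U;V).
Marginal P(U) (row sums):
  P(U=0) = 1/8 + 0 = 1/8
  P(U=1) = 0 + 5/8 = 5/8
  P(U=2) = 1/4 + 0 = 1/4
Marginal P(V) (column sums):
  P(V=0) = 1/8 + 0 + 1/4 = 3/8
  P(V=1) = 0 + 5/8 + 0 = 5/8

H(U) = -[(1/8)·log₂(1/8) + (5/8)·log₂(5/8) + (1/4)·log₂(1/4)]
  = 0.3750 + 0.4238 + 0.5000
  = 1.2988 bits
H(V) = -[(3/8)·log₂(3/8) + (5/8)·log₂(5/8)]
  = 0.5306 + 0.4238
  = 0.9544 bits
H(U,V) = -[(1/8)·log₂(1/8) + (5/8)·log₂(5/8) + (1/4)·log₂(1/4)]
  = 0.3750 + 0.4238 + 0.5000
  = 1.2988 bits

I(U;V) = H(U) + H(V) - H(U,V)
  = 1.2988 + 0.9544 - 1.2988
  = 0.9544 bits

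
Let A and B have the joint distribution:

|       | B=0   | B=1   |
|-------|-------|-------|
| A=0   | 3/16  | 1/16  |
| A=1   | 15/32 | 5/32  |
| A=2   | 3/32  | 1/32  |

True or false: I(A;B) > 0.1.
Marginal P(A) (row sums):
  P(A=0) = 3/16 + 1/16 = 1/4
  P(A=1) = 15/32 + 5/32 = 5/8
  P(A=2) = 3/32 + 1/32 = 1/8
Marginal P(B) (column sums):
  P(B=0) = 3/16 + 15/32 + 3/32 = 3/4
  P(B=1) = 1/16 + 5/32 + 1/32 = 1/4

H(A) = -[(1/4)·log₂(1/4) + (5/8)·log₂(5/8) + (1/8)·log₂(1/8)]
  = 0.5000 + 0.4238 + 0.3750
  = 1.2988 bits
H(B) = -[(3/4)·log₂(3/4) + (1/4)·log₂(1/4)]
  = 0.3113 + 0.5000
  = 0.8113 bits
H(A,B) = -[(3/16)·log₂(3/16) + (1/16)·log₂(1/16) + (15/32)·log₂(15/32) + (5/32)·log₂(5/32) + (3/32)·log₂(3/32) + (1/32)·log₂(1/32)]
  = 0.4528 + 0.2500 + 0.5124 + 0.4184 + 0.3202 + 0.1563
  = 2.1101 bits

I(A;B) = H(A) + H(B) - H(A,B)
  = 1.2988 + 0.8113 - 2.1101
  = 0.0000 bits

False. I(A;B) = 0.0000 bits, which is ≤ 0.1 bits.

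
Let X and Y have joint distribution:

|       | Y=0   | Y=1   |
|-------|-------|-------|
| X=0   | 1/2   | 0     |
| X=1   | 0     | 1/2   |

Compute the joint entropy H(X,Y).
H(X,Y) = -Σ P(X,Y) log₂ P(X,Y), summed over the non-zero cells:
H(X,Y) = -[(1/2)·log₂(1/2) + (1/2)·log₂(1/2)]
  = 0.5000 + 0.5000
  = 1.0000 bits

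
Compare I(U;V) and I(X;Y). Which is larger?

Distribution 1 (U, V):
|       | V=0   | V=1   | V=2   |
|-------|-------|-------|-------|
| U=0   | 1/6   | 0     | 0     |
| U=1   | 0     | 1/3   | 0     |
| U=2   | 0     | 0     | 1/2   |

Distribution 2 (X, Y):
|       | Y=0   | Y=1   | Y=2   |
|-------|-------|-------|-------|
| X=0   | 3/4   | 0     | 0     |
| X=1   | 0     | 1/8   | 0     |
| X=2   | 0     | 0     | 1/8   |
Distribution 1 (U, V):
Marginal P(U) (row sums):
  P(U=0) = 1/6 + 0 + 0 = 1/6
  P(U=1) = 0 + 1/3 + 0 = 1/3
  P(U=2) = 0 + 0 + 1/2 = 1/2
Marginal P(V) (column sums):
  P(V=0) = 1/6 + 0 + 0 = 1/6
  P(V=1) = 0 + 1/3 + 0 = 1/3
  P(V=2) = 0 + 0 + 1/2 = 1/2

H(U) = -[(1/6)·log₂(1/6) + (1/3)·log₂(1/3) + (1/2)·log₂(1/2)]
  = 0.4308 + 0.5283 + 0.5000
  = 1.4591 bits
H(V) = -[(1/6)·log₂(1/6) + (1/3)·log₂(1/3) + (1/2)·log₂(1/2)]
  = 0.4308 + 0.5283 + 0.5000
  = 1.4591 bits
H(U,V) = -[(1/6)·log₂(1/6) + (1/3)·log₂(1/3) + (1/2)·log₂(1/2)]
  = 0.4308 + 0.5283 + 0.5000
  = 1.4591 bits

I(U;V) = H(U) + H(V) - H(U,V)
  = 1.4591 + 1.4591 - 1.4591
  = 1.4591 bits

Distribution 2 (X, Y):
Marginal P(X) (row sums):
  P(X=0) = 3/4 + 0 + 0 = 3/4
  P(X=1) = 0 + 1/8 + 0 = 1/8
  P(X=2) = 0 + 0 + 1/8 = 1/8
Marginal P(Y) (column sums):
  P(Y=0) = 3/4 + 0 + 0 = 3/4
  P(Y=1) = 0 + 1/8 + 0 = 1/8
  P(Y=2) = 0 + 0 + 1/8 = 1/8

H(X) = -[(3/4)·log₂(3/4) + (1/8)·log₂(1/8) + (1/8)·log₂(1/8)]
  = 0.3113 + 0.3750 + 0.3750
  = 1.0613 bits
H(Y) = -[(3/4)·log₂(3/4) + (1/8)·log₂(1/8) + (1/8)·log₂(1/8)]
  = 0.3113 + 0.3750 + 0.3750
  = 1.0613 bits
H(X,Y) = -[(3/4)·log₂(3/4) + (1/8)·log₂(1/8) + (1/8)·log₂(1/8)]
  = 0.3113 + 0.3750 + 0.3750
  = 1.0613 bits

I(X;Y) = H(X) + H(Y) - H(X,Y)
  = 1.0613 + 1.0613 - 1.0613
  = 1.0613 bits

I(U;V) = 1.4591 bits > I(X;Y) = 1.0613 bits, so (U, V) has the higher mutual information (stronger dependence).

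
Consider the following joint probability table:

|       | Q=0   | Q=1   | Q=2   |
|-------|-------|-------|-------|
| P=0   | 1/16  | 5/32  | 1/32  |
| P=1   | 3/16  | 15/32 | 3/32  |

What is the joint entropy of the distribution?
H(P,Q) = -Σ P(P,Q) log₂ P(P,Q), summed over the non-zero cells:
H(P,Q) = -[(1/16)·log₂(1/16) + (5/32)·log₂(5/32) + (1/32)·log₂(1/32) + (3/16)·log₂(3/16) + (15/32)·log₂(15/32) + (3/32)·log₂(3/32)]
  = 0.2500 + 0.4184 + 0.1563 + 0.4528 + 0.5124 + 0.3202
  = 2.1101 bits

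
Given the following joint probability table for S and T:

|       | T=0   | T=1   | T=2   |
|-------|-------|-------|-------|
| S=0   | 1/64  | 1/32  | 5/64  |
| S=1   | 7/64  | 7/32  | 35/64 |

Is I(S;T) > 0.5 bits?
Marginal P(S) (row sums):
  P(S=0) = 1/64 + 1/32 + 5/64 = 1/8
  P(S=1) = 7/64 + 7/32 + 35/64 = 7/8
Marginal P(T) (column sums):
  P(T=0) = 1/64 + 7/64 = 1/8
  P(T=1) = 1/32 + 7/32 = 1/4
  P(T=2) = 5/64 + 35/64 = 5/8

H(S) = -[(1/8)·log₂(1/8) + (7/8)·log₂(7/8)]
  = 0.3750 + 0.1686
  = 0.5436 bits
H(T) = -[(1/8)·log₂(1/8) + (1/4)·log₂(1/4) + (5/8)·log₂(5/8)]
  = 0.3750 + 0.5000 + 0.4238
  = 1.2988 bits
H(S,T) = -[(1/64)·log₂(1/64) + (1/32)·log₂(1/32) + (5/64)·log₂(5/64) + (7/64)·log₂(7/64) + (7/32)·log₂(7/32) + (35/64)·log₂(35/64)]
  = 0.0938 + 0.1563 + 0.2873 + 0.3492 + 0.4796 + 0.4762
  = 1.8424 bits

I(S;T) = H(S) + H(T) - H(S,T)
  = 0.5436 + 1.2988 - 1.8424
  = 0.0000 bits

No. I(S;T) = 0.0000 bits, which is ≤ 0.5 bits.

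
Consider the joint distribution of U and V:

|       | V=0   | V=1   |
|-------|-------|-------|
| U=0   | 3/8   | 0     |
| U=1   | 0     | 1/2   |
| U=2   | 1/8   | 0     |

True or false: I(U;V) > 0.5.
Marginal P(U) (row sums):
  P(U=0) = 3/8 + 0 = 3/8
  P(U=1) = 0 + 1/2 = 1/2
  P(U=2) = 1/8 + 0 = 1/8
Marginal P(V) (column sums):
  P(V=0) = 3/8 + 0 + 1/8 = 1/2
  P(V=1) = 0 + 1/2 + 0 = 1/2

H(U) = -[(3/8)·log₂(3/8) + (1/2)·log₂(1/2) + (1/8)·log₂(1/8)]
  = 0.5306 + 0.5000 + 0.3750
  = 1.4056 bits
H(V) = -[(1/2)·log₂(1/2) + (1/2)·log₂(1/2)]
  = 0.5000 + 0.5000
  = 1.0000 bits
H(U,V) = -[(3/8)·log₂(3/8) + (1/2)·log₂(1/2) + (1/8)·log₂(1/8)]
  = 0.5306 + 0.5000 + 0.3750
  = 1.4056 bits

I(U;V) = H(U) + H(V) - H(U,V)
  = 1.4056 + 1.0000 - 1.4056
  = 1.0000 bits

True. I(U;V) = 1.0000 bits, which is > 0.5 bits.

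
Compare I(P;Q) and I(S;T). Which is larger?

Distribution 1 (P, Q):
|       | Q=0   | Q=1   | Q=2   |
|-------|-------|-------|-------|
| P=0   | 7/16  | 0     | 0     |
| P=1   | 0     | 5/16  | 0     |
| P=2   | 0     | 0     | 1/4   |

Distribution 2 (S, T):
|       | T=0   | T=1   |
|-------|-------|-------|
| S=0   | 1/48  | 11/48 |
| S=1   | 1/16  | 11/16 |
Distribution 1 (P, Q):
Marginal P(P) (row sums):
  P(P=0) = 7/16 + 0 + 0 = 7/16
  P(P=1) = 0 + 5/16 + 0 = 5/16
  P(P=2) = 0 + 0 + 1/4 = 1/4
Marginal P(Q) (column sums):
  P(Q=0) = 7/16 + 0 + 0 = 7/16
  P(Q=1) = 0 + 5/16 + 0 = 5/16
  P(Q=2) = 0 + 0 + 1/4 = 1/4

H(P) = -[(7/16)·log₂(7/16) + (5/16)·log₂(5/16) + (1/4)·log₂(1/4)]
  = 0.5218 + 0.5244 + 0.5000
  = 1.5462 bits
H(Q) = -[(7/16)·log₂(7/16) + (5/16)·log₂(5/16) + (1/4)·log₂(1/4)]
  = 0.5218 + 0.5244 + 0.5000
  = 1.5462 bits
H(P,Q) = -[(7/16)·log₂(7/16) + (5/16)·log₂(5/16) + (1/4)·log₂(1/4)]
  = 0.5218 + 0.5244 + 0.5000
  = 1.5462 bits

I(P;Q) = H(P) + H(Q) - H(P,Q)
  = 1.5462 + 1.5462 - 1.5462
  = 1.5462 bits

Distribution 2 (S, T):
Marginal P(S) (row sums):
  P(S=0) = 1/48 + 11/48 = 1/4
  P(S=1) = 1/16 + 11/16 = 3/4
Marginal P(T) (column sums):
  P(T=0) = 1/48 + 1/16 = 1/12
  P(T=1) = 11/48 + 11/16 = 11/12

H(S) = -[(1/4)·log₂(1/4) + (3/4)·log₂(3/4)]
  = 0.5000 + 0.3113
  = 0.8113 bits
H(T) = -[(1/12)·log₂(1/12) + (11/12)·log₂(11/12)]
  = 0.2987 + 0.1151
  = 0.4138 bits
H(S,T) = -[(1/48)·log₂(1/48) + (11/48)·log₂(11/48) + (1/16)·log₂(1/16) + (11/16)·log₂(11/16)]
  = 0.1164 + 0.4871 + 0.2500 + 0.3716
  = 1.2251 bits

I(S;T) = H(S) + H(T) - H(S,T)
  = 0.8113 + 0.4138 - 1.2251
  = 0.0000 bits

I(P;Q) = 1.5462 bits > I(S;T) = 0.0000 bits, so (P, Q) has the higher mutual information (stronger dependence).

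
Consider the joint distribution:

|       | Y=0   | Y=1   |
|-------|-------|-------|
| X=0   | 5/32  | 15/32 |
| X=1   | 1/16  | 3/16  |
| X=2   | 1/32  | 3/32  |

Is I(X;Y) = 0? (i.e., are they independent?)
Marginal P(X) (row sums):
  P(X=0) = 5/32 + 15/32 = 5/8
  P(X=1) = 1/16 + 3/16 = 1/4
  P(X=2) = 1/32 + 3/32 = 1/8
Marginal P(Y) (column sums):
  P(Y=0) = 5/32 + 1/16 + 1/32 = 1/4
  P(Y=1) = 15/32 + 3/16 + 3/32 = 3/4

X and Y are independent iff P(X=i,Y=j) = P(X=i)·P(Y=j) for every cell.
  P(X=0)·P(Y=0) = 5/8 × 1/4 = 5/32 = P(X=0,Y=0) ✓
  P(X=0)·P(Y=1) = 5/8 × 3/4 = 15/32 = P(X=0,Y=1) ✓
  P(X=1)·P(Y=0) = 1/4 × 1/4 = 1/16 = P(X=1,Y=0) ✓
  P(X=1)·P(Y=1) = 1/4 × 3/4 = 3/16 = P(X=1,Y=1) ✓
  P(X=2)·P(Y=0) = 1/8 × 1/4 = 1/32 = P(X=2,Y=0) ✓
  P(X=2)·P(Y=1) = 1/8 × 3/4 = 3/32 = P(X=2,Y=1) ✓

Yes, X and Y are independent: every cell factors, so I(X;Y) = 0 bits.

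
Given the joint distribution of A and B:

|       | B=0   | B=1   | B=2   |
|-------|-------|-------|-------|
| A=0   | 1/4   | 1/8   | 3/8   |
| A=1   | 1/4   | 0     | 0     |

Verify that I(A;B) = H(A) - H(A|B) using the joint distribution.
Left side, from I(A;B) = H(A) + H(B) - H(A,B):
Marginal P(A) (row sums):
  P(A=0) = 1/4 + 1/8 + 3/8 = 3/4
  P(A=1) = 1/4 + 0 + 0 = 1/4
Marginal P(B) (column sums):
  P(B=0) = 1/4 + 1/4 = 1/2
  P(B=1) = 1/8 + 0 = 1/8
  P(B=2) = 3/8 + 0 = 3/8

H(A) = -[(3/4)·log₂(3/4) + (1/4)·log₂(1/4)]
  = 0.3113 + 0.5000
  = 0.8113 bits
H(B) = -[(1/2)·log₂(1/2) + (1/8)·log₂(1/8) + (3/8)·log₂(3/8)]
  = 0.5000 + 0.3750 + 0.5306
  = 1.4056 bits
H(A,B) = -[(1/4)·log₂(1/4) + (1/8)·log₂(1/8) + (3/8)·log₂(3/8) + (1/4)·log₂(1/4)]
  = 0.5000 + 0.3750 + 0.5306 + 0.5000
  = 1.9056 bits

I(A;B) = H(A) + H(B) - H(A,B)
  = 0.8113 + 1.4056 - 1.9056
  = 0.3113 bits

Right side, with H(A|B) computed directly from the conditional probabilities:
H(A|B) = -Σ P(A,B)·log₂ P(A|B), where P(A|B) = P(A,B) / P(B)
  (cells with P(A,B) = 0 contribute 0)
  (A=0,B=0): P(A|B) = (1/4)/(1/2) = 1/2;  -(1/4)·log₂(1/2) = 0.2500
  (A=0,B=1): P(A|B) = (1/8)/(1/8) = 1;  -(1/8)·log₂(1) = 0.0000
  (A=0,B=2): P(A|B) = (3/8)/(3/8) = 1;  -(3/8)·log₂(1) = 0.0000
  (A=1,B=0): P(A|B) = (1/4)/(1/2) = 1/2;  -(1/4)·log₂(1/2) = 0.2500
H(A|B) = 0.2500 + 0.0000 + 0.0000 + 0.2500
  = 0.5000 bits
H(A) - H(A|B) = 0.8113 - 0.5000 = 0.3113 bits

Both sides equal 0.3113 bits, so I(A;B) = H(A) - H(A|B) ✓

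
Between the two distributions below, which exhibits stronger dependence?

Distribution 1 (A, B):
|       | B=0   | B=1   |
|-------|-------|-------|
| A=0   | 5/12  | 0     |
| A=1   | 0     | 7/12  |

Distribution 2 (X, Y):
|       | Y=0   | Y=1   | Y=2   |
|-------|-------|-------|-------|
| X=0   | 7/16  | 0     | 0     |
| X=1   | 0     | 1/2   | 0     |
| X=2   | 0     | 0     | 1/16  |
Distribution 1 (A, B):
Marginal P(A) (row sums):
  P(A=0) = 5/12 + 0 = 5/12
  P(A=1) = 0 + 7/12 = 7/12
Marginal P(B) (column sums):
  P(B=0) = 5/12 + 0 = 5/12
  P(B=1) = 0 + 7/12 = 7/12

H(A) = -[(5/12)·log₂(5/12) + (7/12)·log₂(7/12)]
  = 0.5263 + 0.4536
  = 0.9799 bits
H(B) = -[(5/12)·log₂(5/12) + (7/12)·log₂(7/12)]
  = 0.5263 + 0.4536
  = 0.9799 bits
H(A,B) = -[(5/12)·log₂(5/12) + (7/12)·log₂(7/12)]
  = 0.5263 + 0.4536
  = 0.9799 bits

I(A;B) = H(A) + H(B) - H(A,B)
  = 0.9799 + 0.9799 - 0.9799
  = 0.9799 bits

Distribution 2 (X, Y):
Marginal P(X) (row sums):
  P(X=0) = 7/16 + 0 + 0 = 7/16
  P(X=1) = 0 + 1/2 + 0 = 1/2
  P(X=2) = 0 + 0 + 1/16 = 1/16
Marginal P(Y) (column sums):
  P(Y=0) = 7/16 + 0 + 0 = 7/16
  P(Y=1) = 0 + 1/2 + 0 = 1/2
  P(Y=2) = 0 + 0 + 1/16 = 1/16

H(X) = -[(7/16)·log₂(7/16) + (1/2)·log₂(1/2) + (1/16)·log₂(1/16)]
  = 0.5218 + 0.5000 + 0.2500
  = 1.2718 bits
H(Y) = -[(7/16)·log₂(7/16) + (1/2)·log₂(1/2) + (1/16)·log₂(1/16)]
  = 0.5218 + 0.5000 + 0.2500
  = 1.2718 bits
H(X,Y) = -[(7/16)·log₂(7/16) + (1/2)·log₂(1/2) + (1/16)·log₂(1/16)]
  = 0.5218 + 0.5000 + 0.2500
  = 1.2718 bits

I(X;Y) = H(X) + H(Y) - H(X,Y)
  = 1.2718 + 1.2718 - 1.2718
  = 1.2718 bits

I(X;Y) = 1.2718 bits > I(A;B) = 0.9799 bits, so (X, Y) has the higher mutual information (stronger dependence).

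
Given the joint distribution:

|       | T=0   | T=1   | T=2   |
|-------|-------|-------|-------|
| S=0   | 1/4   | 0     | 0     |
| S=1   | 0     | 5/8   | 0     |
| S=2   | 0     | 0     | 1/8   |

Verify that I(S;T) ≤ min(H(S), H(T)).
Marginal P(S) (row sums):
  P(S=0) = 1/4 + 0 + 0 = 1/4
  P(S=1) = 0 + 5/8 + 0 = 5/8
  P(S=2) = 0 + 0 + 1/8 = 1/8
Marginal P(T) (column sums):
  P(T=0) = 1/4 + 0 + 0 = 1/4
  P(T=1) = 0 + 5/8 + 0 = 5/8
  P(T=2) = 0 + 0 + 1/8 = 1/8

H(S) = -[(1/4)·log₂(1/4) + (5/8)·log₂(5/8) + (1/8)·log₂(1/8)]
  = 0.5000 + 0.4238 + 0.3750
  = 1.2988 bits
H(T) = -[(1/4)·log₂(1/4) + (5/8)·log₂(5/8) + (1/8)·log₂(1/8)]
  = 0.5000 + 0.4238 + 0.3750
  = 1.2988 bits
H(S,T) = -[(1/4)·log₂(1/4) + (5/8)·log₂(5/8) + (1/8)·log₂(1/8)]
  = 0.5000 + 0.4238 + 0.3750
  = 1.2988 bits

I(S;T) = H(S) + H(T) - H(S,T)
  = 1.2988 + 1.2988 - 1.2988
  = 1.2988 bits

min(H(S), H(T)) = min(1.2988, 1.2988) = 1.2988 bits
Since 1.2988 ≤ 1.2988, the bound is satisfied ✓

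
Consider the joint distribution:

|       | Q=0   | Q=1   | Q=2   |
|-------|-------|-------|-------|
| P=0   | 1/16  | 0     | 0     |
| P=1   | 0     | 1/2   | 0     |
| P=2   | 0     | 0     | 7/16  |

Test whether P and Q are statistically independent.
Marginal P(P) (row sums):
  P(P=0) = 1/16 + 0 + 0 = 1/16
  P(P=1) = 0 + 1/2 + 0 = 1/2
  P(P=2) = 0 + 0 + 7/16 = 7/16
Marginal P(Q) (column sums):
  P(Q=0) = 1/16 + 0 + 0 = 1/16
  P(Q=1) = 0 + 1/2 + 0 = 1/2
  P(Q=2) = 0 + 0 + 7/16 = 7/16

P and Q are independent iff P(P=i,Q=j) = P(P=i)·P(Q=j) for every cell.
  P(P=0)·P(Q=0) = 1/16 × 1/16 = 1/256, but P(P=0,Q=0) = 1/16 ✗

No, P and Q are not independent. Quantitatively, I(P;Q) > 0:

H(P) = -[(1/16)·log₂(1/16) + (1/2)·log₂(1/2) + (7/16)·log₂(7/16)]
  = 0.2500 + 0.5000 + 0.5218
  = 1.2718 bits
H(Q) = -[(1/16)·log₂(1/16) + (1/2)·log₂(1/2) + (7/16)·log₂(7/16)]
  = 0.2500 + 0.5000 + 0.5218
  = 1.2718 bits
H(P,Q) = -[(1/16)·log₂(1/16) + (1/2)·log₂(1/2) + (7/16)·log₂(7/16)]
  = 0.2500 + 0.5000 + 0.5218
  = 1.2718 bits
I(P;Q) = H(P) + H(Q) - H(P,Q) = 1.2718 + 1.2718 - 1.2718 = 1.2718 bits > 0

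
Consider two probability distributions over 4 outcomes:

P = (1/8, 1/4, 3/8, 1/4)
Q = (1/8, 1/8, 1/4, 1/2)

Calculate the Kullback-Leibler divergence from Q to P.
D(P||Q) = Σ P(i) log₂(P(i)/Q(i))
  i=0: (1/8) × log₂((1/8)/(1/8)) = (1/8) × log₂(1) = 0.0000
  i=1: (1/4) × log₂((1/4)/(1/8)) = (1/4) × log₂(2) = 0.2500
  i=2: (3/8) × log₂((3/8)/(1/4)) = (3/8) × log₂(3/2) = 0.2194
  i=3: (1/4) × log₂((1/4)/(1/2)) = (1/4) × log₂(1/2) = -0.2500
D(P||Q) = 0.0000 + 0.2500 + 0.2194 - 0.2500
  = 0.2194 bits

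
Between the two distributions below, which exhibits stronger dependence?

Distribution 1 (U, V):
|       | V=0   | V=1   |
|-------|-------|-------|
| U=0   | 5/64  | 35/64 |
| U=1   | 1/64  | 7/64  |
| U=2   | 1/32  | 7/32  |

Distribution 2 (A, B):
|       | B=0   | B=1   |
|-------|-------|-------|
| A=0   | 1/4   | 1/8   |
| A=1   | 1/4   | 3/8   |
Distribution 1 (U, V):
Marginal P(U) (row sums):
  P(U=0) = 5/64 + 35/64 = 5/8
  P(U=1) = 1/64 + 7/64 = 1/8
  P(U=2) = 1/32 + 7/32 = 1/4
Marginal P(V) (column sums):
  P(V=0) = 5/64 + 1/64 + 1/32 = 1/8
  P(V=1) = 35/64 + 7/64 + 7/32 = 7/8

H(U) = -[(5/8)·log₂(5/8) + (1/8)·log₂(1/8) + (1/4)·log₂(1/4)]
  = 0.4238 + 0.3750 + 0.5000
  = 1.2988 bits
H(V) = -[(1/8)·log₂(1/8) + (7/8)·log₂(7/8)]
  = 0.3750 + 0.1686
  = 0.5436 bits
H(U,V) = -[(5/64)·log₂(5/64) + (35/64)·log₂(35/64) + (1/64)·log₂(1/64) + (7/64)·log₂(7/64) + (1/32)·log₂(1/32) + (7/32)·log₂(7/32)]
  = 0.2873 + 0.4762 + 0.0938 + 0.3492 + 0.1563 + 0.4796
  = 1.8424 bits

I(U;V) = H(U) + H(V) - H(U,V)
  = 1.2988 + 0.5436 - 1.8424
  = 0.0000 bits

Distribution 2 (A, B):
Marginal P(A) (row sums):
  P(A=0) = 1/4 + 1/8 = 3/8
  P(A=1) = 1/4 + 3/8 = 5/8
Marginal P(B) (column sums):
  P(B=0) = 1/4 + 1/4 = 1/2
  P(B=1) = 1/8 + 3/8 = 1/2

H(A) = -[(3/8)·log₂(3/8) + (5/8)·log₂(5/8)]
  = 0.5306 + 0.4238
  = 0.9544 bits
H(B) = -[(1/2)·log₂(1/2) + (1/2)·log₂(1/2)]
  = 0.5000 + 0.5000
  = 1.0000 bits
H(A,B) = -[(1/4)·log₂(1/4) + (1/8)·log₂(1/8) + (1/4)·log₂(1/4) + (3/8)·log₂(3/8)]
  = 0.5000 + 0.3750 + 0.5000 + 0.5306
  = 1.9056 bits

I(A;B) = H(A) + H(B) - H(A,B)
  = 0.9544 + 1.0000 - 1.9056
  = 0.0488 bits

I(A;B) = 0.0488 bits > I(U;V) = 0.0000 bits, so (A, B) has the higher mutual information (stronger dependence).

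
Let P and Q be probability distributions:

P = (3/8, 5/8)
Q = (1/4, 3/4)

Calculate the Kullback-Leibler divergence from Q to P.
D(P||Q) = Σ P(i) log₂(P(i)/Q(i))
  i=0: (3/8) × log₂((3/8)/(1/4)) = (3/8) × log₂(3/2) = 0.2194
  i=1: (5/8) × log₂((5/8)/(3/4)) = (5/8) × log₂(5/6) = -0.1644
D(P||Q) = 0.2194 - 0.1644
  = 0.0550 bits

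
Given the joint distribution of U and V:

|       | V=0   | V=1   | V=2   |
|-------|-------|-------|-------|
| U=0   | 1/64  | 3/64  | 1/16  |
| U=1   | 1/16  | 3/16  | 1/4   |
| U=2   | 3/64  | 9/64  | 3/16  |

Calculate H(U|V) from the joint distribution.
Marginal P(V) (column sums):
  P(V=0) = 1/64 + 1/16 + 3/64 = 1/8
  P(V=1) = 3/64 + 3/16 + 9/64 = 3/8
  P(V=2) = 1/16 + 1/4 + 3/16 = 1/2

H(U|V) = -Σ P(U,V)·log₂ P(U|V), where P(U|V) = P(U,V) / P(V)
  (U=0,V=0): P(U|V) = (1/64)/(1/8) = 1/8;  -(1/64)·log₂(1/8) = 0.0469
  (U=0,V=1): P(U|V) = (3/64)/(3/8) = 1/8;  -(3/64)·log₂(1/8) = 0.1406
  (U=0,V=2): P(U|V) = (1/16)/(1/2) = 1/8;  -(1/16)·log₂(1/8) = 0.1875
  (U=1,V=0): P(U|V) = (1/16)/(1/8) = 1/2;  -(1/16)·log₂(1/2) = 0.0625
  (U=1,V=1): P(U|V) = (3/16)/(3/8) = 1/2;  -(3/16)·log₂(1/2) = 0.1875
  (U=1,V=2): P(U|V) = (1/4)/(1/2) = 1/2;  -(1/4)·log₂(1/2) = 0.2500
  (U=2,V=0): P(U|V) = (3/64)/(1/8) = 3/8;  -(3/64)·log₂(3/8) = 0.0663
  (U=2,V=1): P(U|V) = (9/64)/(3/8) = 3/8;  -(9/64)·log₂(3/8) = 0.1990
  (U=2,V=2): P(U|V) = (3/16)/(1/2) = 3/8;  -(3/16)·log₂(3/8) = 0.2653
H(U|V) = 0.0469 + 0.1406 + 0.1875 + 0.0625 + 0.1875 + 0.2500 + 0.0663 + 0.1990 + 0.2653
  = 1.4056 bits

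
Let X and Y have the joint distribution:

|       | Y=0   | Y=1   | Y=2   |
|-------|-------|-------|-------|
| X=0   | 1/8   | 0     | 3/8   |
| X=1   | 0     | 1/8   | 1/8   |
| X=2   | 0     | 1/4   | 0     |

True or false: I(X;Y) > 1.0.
Marginal P(X) (row sums):
  P(X=0) = 1/8 + 0 + 3/8 = 1/2
  P(X=1) = 0 + 1/8 + 1/8 = 1/4
  P(X=2) = 0 + 1/4 + 0 = 1/4
Marginal P(Y) (column sums):
  P(Y=0) = 1/8 + 0 + 0 = 1/8
  P(Y=1) = 0 + 1/8 + 1/4 = 3/8
  P(Y=2) = 3/8 + 1/8 + 0 = 1/2

H(X) = -[(1/2)·log₂(1/2) + (1/4)·log₂(1/4) + (1/4)·log₂(1/4)]
  = 0.5000 + 0.5000 + 0.5000
  = 1.5000 bits
H(Y) = -[(1/8)·log₂(1/8) + (3/8)·log₂(3/8) + (1/2)·log₂(1/2)]
  = 0.3750 + 0.5306 + 0.5000
  = 1.4056 bits
H(X,Y) = -[(1/8)·log₂(1/8) + (3/8)·log₂(3/8) + (1/8)·log₂(1/8) + (1/8)·log₂(1/8) + (1/4)·log₂(1/4)]
  = 0.3750 + 0.5306 + 0.3750 + 0.3750 + 0.5000
  = 2.1556 bits

I(X;Y) = H(X) + H(Y) - H(X,Y)
  = 1.5000 + 1.4056 - 2.1556
  = 0.7500 bits

False. I(X;Y) = 0.7500 bits, which is ≤ 1.0 bits.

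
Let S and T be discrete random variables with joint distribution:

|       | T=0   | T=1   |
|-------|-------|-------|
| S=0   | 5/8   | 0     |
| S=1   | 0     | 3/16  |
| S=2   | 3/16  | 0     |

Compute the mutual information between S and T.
Marginal P(S) (row sums):
  P(S=0) = 5/8 + 0 = 5/8
  P(S=1) = 0 + 3/16 = 3/16
  P(S=2) = 3/16 + 0 = 3/16
Marginal P(T) (column sums):
  P(T=0) = 5/8 + 0 + 3/16 = 13/16
  P(T=1) = 0 + 3/16 + 0 = 3/16

H(S) = -[(5/8)·log₂(5/8) + (3/16)·log₂(3/16) + (3/16)·log₂(3/16)]
  = 0.4238 + 0.4528 + 0.4528
  = 1.3294 bits
H(T) = -[(13/16)·log₂(13/16) + (3/16)·log₂(3/16)]
  = 0.2434 + 0.4528
  = 0.6962 bits
H(S,T) = -[(5/8)·log₂(5/8) + (3/16)·log₂(3/16) + (3/16)·log₂(3/16)]
  = 0.4238 + 0.4528 + 0.4528
  = 1.3294 bits

I(S;T) = H(S) + H(T) - H(S,T)
  = 1.3294 + 0.6962 - 1.3294
  = 0.6962 bits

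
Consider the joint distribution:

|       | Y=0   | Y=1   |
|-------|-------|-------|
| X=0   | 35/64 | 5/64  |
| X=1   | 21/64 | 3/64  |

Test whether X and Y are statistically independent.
Marginal P(X) (row sums):
  P(X=0) = 35/64 + 5/64 = 5/8
  P(X=1) = 21/64 + 3/64 = 3/8
Marginal P(Y) (column sums):
  P(Y=0) = 35/64 + 21/64 = 7/8
  P(Y=1) = 5/64 + 3/64 = 1/8

X and Y are independent iff P(X=i,Y=j) = P(X=i)·P(Y=j) for every cell.
  P(X=0)·P(Y=0) = 5/8 × 7/8 = 35/64 = P(X=0,Y=0) ✓
  P(X=0)·P(Y=1) = 5/8 × 1/8 = 5/64 = P(X=0,Y=1) ✓
  P(X=1)·P(Y=0) = 3/8 × 7/8 = 21/64 = P(X=1,Y=0) ✓
  P(X=1)·P(Y=1) = 3/8 × 1/8 = 3/64 = P(X=1,Y=1) ✓

Yes, X and Y are independent: every cell factors, so I(X;Y) = 0 bits.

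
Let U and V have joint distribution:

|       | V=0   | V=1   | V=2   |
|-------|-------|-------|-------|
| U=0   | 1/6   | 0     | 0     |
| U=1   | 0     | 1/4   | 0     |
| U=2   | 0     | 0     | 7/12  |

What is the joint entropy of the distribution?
H(U,V) = -Σ P(U,V) log₂ P(U,V), summed over the non-zero cells:
H(U,V) = -[(1/6)·log₂(1/6) + (1/4)·log₂(1/4) + (7/12)·log₂(7/12)]
  = 0.4308 + 0.5000 + 0.4536
  = 1.3844 bits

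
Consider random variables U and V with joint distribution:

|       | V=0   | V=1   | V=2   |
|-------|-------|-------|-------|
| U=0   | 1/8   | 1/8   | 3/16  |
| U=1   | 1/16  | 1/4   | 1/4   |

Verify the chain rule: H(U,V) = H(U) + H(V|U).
Left side:
H(U,V) = -[(1/8)·log₂(1/8) + (1/8)·log₂(1/8) + (3/16)·log₂(3/16) + (1/16)·log₂(1/16) + (1/4)·log₂(1/4) + (1/4)·log₂(1/4)]
  = 0.3750 + 0.3750 + 0.4528 + 0.2500 + 0.5000 + 0.5000
  = 2.4528 bits

Right side:
Marginal P(U) (row sums):
  P(U=0) = 1/8 + 1/8 + 3/16 = 7/16
  P(U=1) = 1/16 + 1/4 + 1/4 = 9/16
H(U) = -[(7/16)·log₂(7/16) + (9/16)·log₂(9/16)]
  = 0.5218 + 0.4669
  = 0.9887 bits
H(V|U) = -Σ P(U,V)·log₂ P(V|U), where P(V|U) = P(U,V) / P(U)
  (U=0,V=0): P(V|U) = (1/8)/(7/16) = 2/7;  -(1/8)·log₂(2/7) = 0.2259
  (U=0,V=1): P(V|U) = (1/8)/(7/16) = 2/7;  -(1/8)·log₂(2/7) = 0.2259
  (U=0,V=2): P(V|U) = (3/16)/(7/16) = 3/7;  -(3/16)·log₂(3/7) = 0.2292
  (U=1,V=0): P(V|U) = (1/16)/(9/16) = 1/9;  -(1/16)·log₂(1/9) = 0.1981
  (U=1,V=1): P(V|U) = (1/4)/(9/16) = 4/9;  -(1/4)·log₂(4/9) = 0.2925
  (U=1,V=2): P(V|U) = (1/4)/(9/16) = 4/9;  -(1/4)·log₂(4/9) = 0.2925
H(V|U) = 0.2259 + 0.2259 + 0.2292 + 0.1981 + 0.2925 + 0.2925
  = 1.4641 bits
H(U) + H(V|U) = 0.9887 + 1.4641 = 2.4528 bits

Both sides equal 2.4528 bits, so the chain rule holds ✓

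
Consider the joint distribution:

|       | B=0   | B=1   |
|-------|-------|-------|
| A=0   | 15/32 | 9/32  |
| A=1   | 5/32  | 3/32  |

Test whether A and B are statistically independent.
Marginal P(A) (row sums):
  P(A=0) = 15/32 + 9/32 = 3/4
  P(A=1) = 5/32 + 3/32 = 1/4
Marginal P(B) (column sums):
  P(B=0) = 15/32 + 5/32 = 5/8
  P(B=1) = 9/32 + 3/32 = 3/8

A and B are independent iff P(A=i,B=j) = P(A=i)·P(B=j) for every cell.
  P(A=0)·P(B=0) = 3/4 × 5/8 = 15/32 = P(A=0,B=0) ✓
  P(A=0)·P(B=1) = 3/4 × 3/8 = 9/32 = P(A=0,B=1) ✓
  P(A=1)·P(B=0) = 1/4 × 5/8 = 5/32 = P(A=1,B=0) ✓
  P(A=1)·P(B=1) = 1/4 × 3/8 = 3/32 = P(A=1,B=1) ✓

Yes, A and B are independent: every cell factors, so I(A;B) = 0 bits.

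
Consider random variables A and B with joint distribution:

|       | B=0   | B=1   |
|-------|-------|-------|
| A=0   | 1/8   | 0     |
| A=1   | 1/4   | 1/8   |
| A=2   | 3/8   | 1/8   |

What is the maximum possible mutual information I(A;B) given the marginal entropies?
The upper bound on mutual information is I(A;B) ≤ min(H(A), H(B)).

Marginal P(A) (row sums):
  P(A=0) = 1/8 + 0 = 1/8
  P(A=1) = 1/4 + 1/8 = 3/8
  P(A=2) = 3/8 + 1/8 = 1/2
Marginal P(B) (column sums):
  P(B=0) = 1/8 + 1/4 + 3/8 = 3/4
  P(B=1) = 0 + 1/8 + 1/8 = 1/4

H(A) = -[(1/8)·log₂(1/8) + (3/8)·log₂(3/8) + (1/2)·log₂(1/2)]
  = 0.3750 + 0.5306 + 0.5000
  = 1.4056 bits
H(B) = -[(3/4)·log₂(3/4) + (1/4)·log₂(1/4)]
  = 0.3113 + 0.5000
  = 0.8113 bits

Maximum possible I(A;B) = min(1.4056, 0.8113) = 0.8113 bits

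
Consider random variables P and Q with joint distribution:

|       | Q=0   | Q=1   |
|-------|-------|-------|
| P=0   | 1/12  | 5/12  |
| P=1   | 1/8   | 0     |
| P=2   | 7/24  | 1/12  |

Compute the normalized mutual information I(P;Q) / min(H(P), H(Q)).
Marginal P(P) (row sums):
  P(P=0) = 1/12 + 5/12 = 1/2
  P(P=1) = 1/8 + 0 = 1/8
  P(P=2) = 7/24 + 1/12 = 3/8
Marginal P(Q) (column sums):
  P(Q=0) = 1/12 + 1/8 + 7/24 = 1/2
  P(Q=1) = 5/12 + 0 + 1/12 = 1/2

H(P) = -[(1/2)·log₂(1/2) + (1/8)·log₂(1/8) + (3/8)·log₂(3/8)]
  = 0.5000 + 0.3750 + 0.5306
  = 1.4056 bits
H(Q) = -[(1/2)·log₂(1/2) + (1/2)·log₂(1/2)]
  = 0.5000 + 0.5000
  = 1.0000 bits
H(P,Q) = -[(1/12)·log₂(1/12) + (5/12)·log₂(5/12) + (1/8)·log₂(1/8) + (7/24)·log₂(7/24) + (1/12)·log₂(1/12)]
  = 0.2987 + 0.5263 + 0.3750 + 0.5185 + 0.2987
  = 2.0172 bits

I(P;Q) = H(P) + H(Q) - H(P,Q)
  = 1.4056 + 1.0000 - 2.0172
  = 0.3884 bits

min(H(P), H(Q)) = min(1.4056, 1.0000) = 1.0000 bits
Normalized MI = 0.3884 / 1.0000 = 0.3884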